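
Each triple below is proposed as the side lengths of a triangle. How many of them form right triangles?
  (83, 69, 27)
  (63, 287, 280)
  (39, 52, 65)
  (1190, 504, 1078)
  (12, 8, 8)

(83,69,27): 27²+69² = 5490 < 6889 = 83² → obtuse
(63,287,280): 63²+280² = 82369 = 287² → right
(39,52,65): 39²+52² = 4225 = 65² → right
(1190,504,1078): 504²+1078² = 1416100 = 1190² → right
(12,8,8): 8²+8² = 128 < 144 = 12² → obtuse
3 of the 5 are right.

3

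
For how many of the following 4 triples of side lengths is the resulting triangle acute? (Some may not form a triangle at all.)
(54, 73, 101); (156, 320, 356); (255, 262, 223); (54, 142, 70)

1

(54,73,101): 54²+73² = 8245 < 10201 = 101² → obtuse
(156,320,356): 156²+320² = 126736 = 356² → right
(255,262,223): 223²+255² = 114754 > 68644 = 262² → acute
(54,142,70): 54+70 ≤ 142, not a triangle
1 of the 4 is acute.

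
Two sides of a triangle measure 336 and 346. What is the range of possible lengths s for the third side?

By the triangle inequality, s must be less than 336 + 346 = 682 and greater than |336 − 346| = 10.

10 < s < 682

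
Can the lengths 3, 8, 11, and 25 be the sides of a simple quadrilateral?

For a quadrilateral, each side must be shorter than the sum of the others.
Here the longest side is 25, but the remaining 3 sides sum to only 22.

No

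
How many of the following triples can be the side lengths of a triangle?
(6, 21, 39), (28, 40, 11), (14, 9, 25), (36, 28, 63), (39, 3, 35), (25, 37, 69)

(6,21,39): 6+21 ≤ 39 → not valid
(11,28,40): 11+28 ≤ 40 → not valid
(9,14,25): 9+14 ≤ 25 → not valid
(28,36,63): 28+36 > 63 → valid
(3,35,39): 3+35 ≤ 39 → not valid
(25,37,69): 25+37 ≤ 69 → not valid
1 of the 6 triples forms a triangle.

1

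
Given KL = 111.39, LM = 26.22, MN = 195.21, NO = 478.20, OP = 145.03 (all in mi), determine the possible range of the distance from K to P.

The maximum is all hops collinear in one direction: 111.39 + 26.22 + 195.21 + 478.20 + 145.03 = 956.05.
The longest hop is 478.20; the others sum to 477.85. Folding the others back against it leaves at least 478.20 − 477.85 = 0.35.

0.35 ≤ KP ≤ 956.05 mi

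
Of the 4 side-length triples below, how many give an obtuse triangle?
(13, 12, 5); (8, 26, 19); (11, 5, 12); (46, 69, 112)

(13,12,5): 5²+12² = 169 = 13² → right
(8,26,19): 8²+19² = 425 < 676 = 26² → obtuse
(11,5,12): 5²+11² = 146 > 144 = 12² → acute
(46,69,112): 46²+69² = 6877 < 12544 = 112² → obtuse
2 of the 4 are obtuse.

2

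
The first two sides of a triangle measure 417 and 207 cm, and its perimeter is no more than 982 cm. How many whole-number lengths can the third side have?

148

Triangle inequality: 210 < x < 624. Perimeter ≤ 982 gives x ≤ 982 − 417 − 207 = 358.
So 210 < x ≤ 358; integers 211 through 358: 148 values.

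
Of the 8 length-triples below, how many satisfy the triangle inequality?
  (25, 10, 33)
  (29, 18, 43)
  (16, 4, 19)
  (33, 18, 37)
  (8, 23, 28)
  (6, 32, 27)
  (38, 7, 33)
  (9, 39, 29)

(10,25,33): 10+25 > 33 → valid
(18,29,43): 18+29 > 43 → valid
(4,16,19): 4+16 > 19 → valid
(18,33,37): 18+33 > 37 → valid
(8,23,28): 8+23 > 28 → valid
(6,27,32): 6+27 > 32 → valid
(7,33,38): 7+33 > 38 → valid
(9,29,39): 9+29 ≤ 39 → not valid
7 of the 8 triples form a triangle.

7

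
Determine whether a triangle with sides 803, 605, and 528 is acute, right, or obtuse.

Compare the square of the longest side to the sum of squares of the other two: 528² + 605² = 644809 = 803².

right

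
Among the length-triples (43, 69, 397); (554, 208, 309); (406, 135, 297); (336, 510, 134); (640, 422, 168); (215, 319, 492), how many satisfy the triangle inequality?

2

(43,69,397): 43+69 ≤ 397 → not valid
(208,309,554): 208+309 ≤ 554 → not valid
(135,297,406): 135+297 > 406 → valid
(134,336,510): 134+336 ≤ 510 → not valid
(168,422,640): 168+422 ≤ 640 → not valid
(215,319,492): 215+319 > 492 → valid
2 of the 6 triples form a triangle.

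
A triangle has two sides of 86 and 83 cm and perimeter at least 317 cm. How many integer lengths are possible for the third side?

21

Triangle inequality: 3 < x < 169. Perimeter ≥ 317 gives x ≥ 317 − 86 − 83 = 148.
So 148 ≤ x < 169; integers 148 through 168: 21 values.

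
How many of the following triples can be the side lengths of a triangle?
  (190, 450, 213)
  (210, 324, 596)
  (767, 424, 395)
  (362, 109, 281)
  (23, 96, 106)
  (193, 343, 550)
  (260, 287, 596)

(190,213,450): 190+213 ≤ 450 → not valid
(210,324,596): 210+324 ≤ 596 → not valid
(395,424,767): 395+424 > 767 → valid
(109,281,362): 109+281 > 362 → valid
(23,96,106): 23+96 > 106 → valid
(193,343,550): 193+343 ≤ 550 → not valid
(260,287,596): 260+287 ≤ 596 → not valid
3 of the 7 triples form a triangle.

3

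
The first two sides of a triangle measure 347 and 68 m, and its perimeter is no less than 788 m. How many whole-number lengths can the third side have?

42

Triangle inequality: 279 < x < 415. Perimeter ≥ 788 gives x ≥ 788 − 347 − 68 = 373.
So 373 ≤ x < 415; integers 373 through 414: 42 values.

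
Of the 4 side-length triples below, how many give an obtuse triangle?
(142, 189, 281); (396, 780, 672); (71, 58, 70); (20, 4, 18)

2

(142,189,281): 142²+189² = 55885 < 78961 = 281² → obtuse
(396,780,672): 396²+672² = 608400 = 780² → right
(71,58,70): 58²+70² = 8264 > 5041 = 71² → acute
(20,4,18): 4²+18² = 340 < 400 = 20² → obtuse
2 of the 4 are obtuse.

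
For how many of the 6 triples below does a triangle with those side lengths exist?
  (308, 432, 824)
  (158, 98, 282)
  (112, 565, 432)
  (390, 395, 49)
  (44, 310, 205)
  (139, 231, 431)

1

(308,432,824): 308+432 ≤ 824 → not valid
(98,158,282): 98+158 ≤ 282 → not valid
(112,432,565): 112+432 ≤ 565 → not valid
(49,390,395): 49+390 > 395 → valid
(44,205,310): 44+205 ≤ 310 → not valid
(139,231,431): 139+231 ≤ 431 → not valid
1 of the 6 triples forms a triangle.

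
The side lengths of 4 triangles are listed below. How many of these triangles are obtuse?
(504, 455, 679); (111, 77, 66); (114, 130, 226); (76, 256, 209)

3

(504,455,679): 455²+504² = 461041 = 679² → right
(111,77,66): 66²+77² = 10285 < 12321 = 111² → obtuse
(114,130,226): 114²+130² = 29896 < 51076 = 226² → obtuse
(76,256,209): 76²+209² = 49457 < 65536 = 256² → obtuse
3 of the 4 are obtuse.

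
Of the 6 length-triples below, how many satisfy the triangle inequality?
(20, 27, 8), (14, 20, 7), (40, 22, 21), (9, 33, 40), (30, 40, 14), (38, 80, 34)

(8,20,27): 8+20 > 27 → valid
(7,14,20): 7+14 > 20 → valid
(21,22,40): 21+22 > 40 → valid
(9,33,40): 9+33 > 40 → valid
(14,30,40): 14+30 > 40 → valid
(34,38,80): 34+38 ≤ 80 → not valid
5 of the 6 triples form a triangle.

5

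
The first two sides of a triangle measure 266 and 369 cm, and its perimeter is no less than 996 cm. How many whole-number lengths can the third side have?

Triangle inequality: 103 < x < 635. Perimeter ≥ 996 gives x ≥ 996 − 266 − 369 = 361.
So 361 ≤ x < 635; integers 361 through 634: 274 values.

274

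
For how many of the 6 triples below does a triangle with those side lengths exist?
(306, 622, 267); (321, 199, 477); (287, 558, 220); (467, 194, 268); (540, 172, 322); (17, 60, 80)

1

(267,306,622): 267+306 ≤ 622 → not valid
(199,321,477): 199+321 > 477 → valid
(220,287,558): 220+287 ≤ 558 → not valid
(194,268,467): 194+268 ≤ 467 → not valid
(172,322,540): 172+322 ≤ 540 → not valid
(17,60,80): 17+60 ≤ 80 → not valid
1 of the 6 triples forms a triangle.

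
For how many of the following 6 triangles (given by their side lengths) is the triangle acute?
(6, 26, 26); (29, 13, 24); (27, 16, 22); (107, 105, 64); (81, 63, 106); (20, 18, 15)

(6,26,26): 6²+26² = 712 > 676 = 26² → acute
(29,13,24): 13²+24² = 745 < 841 = 29² → obtuse
(27,16,22): 16²+22² = 740 > 729 = 27² → acute
(107,105,64): 64²+105² = 15121 > 11449 = 107² → acute
(81,63,106): 63²+81² = 10530 < 11236 = 106² → obtuse
(20,18,15): 15²+18² = 549 > 400 = 20² → acute
4 of the 6 are acute.

4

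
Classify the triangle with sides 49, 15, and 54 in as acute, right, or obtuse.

obtuse

Compare the square of the longest side to the sum of squares of the other two: 15² + 49² = 2626 < 2916 = 54².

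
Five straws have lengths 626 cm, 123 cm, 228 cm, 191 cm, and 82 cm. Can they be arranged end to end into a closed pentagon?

No

For a pentagon, each side must be shorter than the sum of the others.
Here the longest side is 626, but the remaining 4 sides sum to only 624.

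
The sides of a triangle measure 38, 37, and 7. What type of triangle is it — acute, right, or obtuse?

Compare the square of the longest side to the sum of squares of the other two: 7² + 37² = 1418 < 1444 = 38².

obtuse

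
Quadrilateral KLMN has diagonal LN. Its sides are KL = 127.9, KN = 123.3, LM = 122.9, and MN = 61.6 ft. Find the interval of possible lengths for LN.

From triangle KLN: |127.9 − 123.3| < LN < 127.9 + 123.3, i.e. 4.6 < LN < 251.2.
From triangle MLN: 61.3 < LN < 184.5.
Both must hold, so LN lies in the intersection.

61.3 < LN < 184.5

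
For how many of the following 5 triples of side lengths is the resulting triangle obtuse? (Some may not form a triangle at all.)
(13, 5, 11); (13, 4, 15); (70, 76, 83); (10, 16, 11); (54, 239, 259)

(13,5,11): 5²+11² = 146 < 169 = 13² → obtuse
(13,4,15): 4²+13² = 185 < 225 = 15² → obtuse
(70,76,83): 70²+76² = 10676 > 6889 = 83² → acute
(10,16,11): 10²+11² = 221 < 256 = 16² → obtuse
(54,239,259): 54²+239² = 60037 < 67081 = 259² → obtuse
4 of the 5 are obtuse.

4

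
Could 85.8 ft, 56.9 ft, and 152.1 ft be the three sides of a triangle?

The longest side is 152.1, but the other two sum to only 142.7.
142.7 < 152.1, so the triangle inequality fails.

No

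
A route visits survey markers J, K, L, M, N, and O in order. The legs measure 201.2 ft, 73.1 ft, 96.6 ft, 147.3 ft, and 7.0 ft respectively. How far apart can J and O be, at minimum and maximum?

The maximum is all hops collinear in one direction: 201.2 + 73.1 + 96.6 + 147.3 + 7.0 = 525.2.
The longest hop is 201.2; the others sum to 324.0. Since 201.2 ≤ 324.0, the path can fold back on itself completely, so the minimum distance is 0.

0 ≤ JO ≤ 525.2 ft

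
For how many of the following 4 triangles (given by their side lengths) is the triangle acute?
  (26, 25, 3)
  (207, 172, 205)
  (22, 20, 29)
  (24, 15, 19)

(26,25,3): 3²+25² = 634 < 676 = 26² → obtuse
(207,172,205): 172²+205² = 71609 > 42849 = 207² → acute
(22,20,29): 20²+22² = 884 > 841 = 29² → acute
(24,15,19): 15²+19² = 586 > 576 = 24² → acute
3 of the 4 are acute.

3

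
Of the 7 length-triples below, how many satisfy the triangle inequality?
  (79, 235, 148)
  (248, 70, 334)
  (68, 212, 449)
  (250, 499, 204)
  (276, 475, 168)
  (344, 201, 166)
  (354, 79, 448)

(79,148,235): 79+148 ≤ 235 → not valid
(70,248,334): 70+248 ≤ 334 → not valid
(68,212,449): 68+212 ≤ 449 → not valid
(204,250,499): 204+250 ≤ 499 → not valid
(168,276,475): 168+276 ≤ 475 → not valid
(166,201,344): 166+201 > 344 → valid
(79,354,448): 79+354 ≤ 448 → not valid
1 of the 7 triples forms a triangle.

1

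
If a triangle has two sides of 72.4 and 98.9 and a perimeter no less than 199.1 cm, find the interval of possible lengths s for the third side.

Triangle inequality alone gives 26.5 < s < 171.3.
The perimeter condition gives s ≥ 199.1 − 72.4 − 98.9 = 27.8.
Intersecting the two: 27.8 ≤ s < 171.3.

27.8 ≤ s < 171.3 cm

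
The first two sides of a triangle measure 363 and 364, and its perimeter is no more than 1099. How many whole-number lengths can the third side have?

Triangle inequality: 1 < x < 727. Perimeter ≤ 1099 gives x ≤ 1099 − 363 − 364 = 372.
So 1 < x ≤ 372; integers 2 through 372: 371 values.

371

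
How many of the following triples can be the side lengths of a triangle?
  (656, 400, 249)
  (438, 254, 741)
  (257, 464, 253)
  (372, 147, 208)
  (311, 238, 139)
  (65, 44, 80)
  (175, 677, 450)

(249,400,656): 249+400 ≤ 656 → not valid
(254,438,741): 254+438 ≤ 741 → not valid
(253,257,464): 253+257 > 464 → valid
(147,208,372): 147+208 ≤ 372 → not valid
(139,238,311): 139+238 > 311 → valid
(44,65,80): 44+65 > 80 → valid
(175,450,677): 175+450 ≤ 677 → not valid
3 of the 7 triples form a triangle.

3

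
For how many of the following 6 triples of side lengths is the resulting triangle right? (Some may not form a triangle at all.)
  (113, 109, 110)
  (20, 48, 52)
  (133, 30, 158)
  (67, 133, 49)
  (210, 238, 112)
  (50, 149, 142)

2

(113,109,110): 109²+110² = 23981 > 12769 = 113² → acute
(20,48,52): 20²+48² = 2704 = 52² → right
(133,30,158): 30²+133² = 18589 < 24964 = 158² → obtuse
(67,133,49): 49+67 ≤ 133, not a triangle
(210,238,112): 112²+210² = 56644 = 238² → right
(50,149,142): 50²+142² = 22664 > 22201 = 149² → acute
2 of the 6 are right.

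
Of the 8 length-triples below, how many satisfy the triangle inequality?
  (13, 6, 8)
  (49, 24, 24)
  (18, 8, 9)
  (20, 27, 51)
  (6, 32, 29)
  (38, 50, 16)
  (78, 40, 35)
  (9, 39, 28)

(6,8,13): 6+8 > 13 → valid
(24,24,49): 24+24 ≤ 49 → not valid
(8,9,18): 8+9 ≤ 18 → not valid
(20,27,51): 20+27 ≤ 51 → not valid
(6,29,32): 6+29 > 32 → valid
(16,38,50): 16+38 > 50 → valid
(35,40,78): 35+40 ≤ 78 → not valid
(9,28,39): 9+28 ≤ 39 → not valid
3 of the 8 triples form a triangle.

3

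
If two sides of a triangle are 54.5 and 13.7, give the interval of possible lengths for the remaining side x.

40.8 < x < 68.2

By the triangle inequality, x must be less than 54.5 + 13.7 = 68.2 and greater than |54.5 − 13.7| = 40.8.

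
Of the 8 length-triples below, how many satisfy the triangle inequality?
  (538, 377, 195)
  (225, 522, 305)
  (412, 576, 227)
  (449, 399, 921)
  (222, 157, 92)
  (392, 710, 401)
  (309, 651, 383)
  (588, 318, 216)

6

(195,377,538): 195+377 > 538 → valid
(225,305,522): 225+305 > 522 → valid
(227,412,576): 227+412 > 576 → valid
(399,449,921): 399+449 ≤ 921 → not valid
(92,157,222): 92+157 > 222 → valid
(392,401,710): 392+401 > 710 → valid
(309,383,651): 309+383 > 651 → valid
(216,318,588): 216+318 ≤ 588 → not valid
6 of the 8 triples form a triangle.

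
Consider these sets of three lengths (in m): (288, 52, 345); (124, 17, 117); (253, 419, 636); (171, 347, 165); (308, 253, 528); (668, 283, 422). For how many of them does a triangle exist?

(52,288,345): 52+288 ≤ 345 → not valid
(17,117,124): 17+117 > 124 → valid
(253,419,636): 253+419 > 636 → valid
(165,171,347): 165+171 ≤ 347 → not valid
(253,308,528): 253+308 > 528 → valid
(283,422,668): 283+422 > 668 → valid
4 of the 6 triples form a triangle.

4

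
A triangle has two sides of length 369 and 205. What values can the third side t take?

164 < t < 574

By the triangle inequality, t must be less than 369 + 205 = 574 and greater than |369 − 205| = 164.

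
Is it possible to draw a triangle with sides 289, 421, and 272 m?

Yes

The longest side is 421, and the other two sum to 561.
Since 561 > 421, the triangle inequality holds.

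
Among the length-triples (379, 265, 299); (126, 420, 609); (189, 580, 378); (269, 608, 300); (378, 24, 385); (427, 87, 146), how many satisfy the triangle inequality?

2

(265,299,379): 265+299 > 379 → valid
(126,420,609): 126+420 ≤ 609 → not valid
(189,378,580): 189+378 ≤ 580 → not valid
(269,300,608): 269+300 ≤ 608 → not valid
(24,378,385): 24+378 > 385 → valid
(87,146,427): 87+146 ≤ 427 → not valid
2 of the 6 triples form a triangle.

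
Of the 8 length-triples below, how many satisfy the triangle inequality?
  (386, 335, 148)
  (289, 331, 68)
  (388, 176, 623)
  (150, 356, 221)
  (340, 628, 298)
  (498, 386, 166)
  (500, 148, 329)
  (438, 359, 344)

(148,335,386): 148+335 > 386 → valid
(68,289,331): 68+289 > 331 → valid
(176,388,623): 176+388 ≤ 623 → not valid
(150,221,356): 150+221 > 356 → valid
(298,340,628): 298+340 > 628 → valid
(166,386,498): 166+386 > 498 → valid
(148,329,500): 148+329 ≤ 500 → not valid
(344,359,438): 344+359 > 438 → valid
6 of the 8 triples form a triangle.

6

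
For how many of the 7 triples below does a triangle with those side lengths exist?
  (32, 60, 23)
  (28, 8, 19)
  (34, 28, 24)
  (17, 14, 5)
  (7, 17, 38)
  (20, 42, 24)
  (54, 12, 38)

(23,32,60): 23+32 ≤ 60 → not valid
(8,19,28): 8+19 ≤ 28 → not valid
(24,28,34): 24+28 > 34 → valid
(5,14,17): 5+14 > 17 → valid
(7,17,38): 7+17 ≤ 38 → not valid
(20,24,42): 20+24 > 42 → valid
(12,38,54): 12+38 ≤ 54 → not valid
3 of the 7 triples form a triangle.

3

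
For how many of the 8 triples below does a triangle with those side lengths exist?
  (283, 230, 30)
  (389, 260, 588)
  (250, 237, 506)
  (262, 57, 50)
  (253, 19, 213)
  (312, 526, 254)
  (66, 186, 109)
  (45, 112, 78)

(30,230,283): 30+230 ≤ 283 → not valid
(260,389,588): 260+389 > 588 → valid
(237,250,506): 237+250 ≤ 506 → not valid
(50,57,262): 50+57 ≤ 262 → not valid
(19,213,253): 19+213 ≤ 253 → not valid
(254,312,526): 254+312 > 526 → valid
(66,109,186): 66+109 ≤ 186 → not valid
(45,78,112): 45+78 > 112 → valid
3 of the 8 triples form a triangle.

3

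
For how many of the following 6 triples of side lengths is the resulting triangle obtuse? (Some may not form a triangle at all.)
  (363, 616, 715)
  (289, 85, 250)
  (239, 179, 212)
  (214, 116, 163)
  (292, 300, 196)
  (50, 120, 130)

2

(363,616,715): 363²+616² = 511225 = 715² → right
(289,85,250): 85²+250² = 69725 < 83521 = 289² → obtuse
(239,179,212): 179²+212² = 76985 > 57121 = 239² → acute
(214,116,163): 116²+163² = 40025 < 45796 = 214² → obtuse
(292,300,196): 196²+292² = 123680 > 90000 = 300² → acute
(50,120,130): 50²+120² = 16900 = 130² → right
2 of the 6 are obtuse.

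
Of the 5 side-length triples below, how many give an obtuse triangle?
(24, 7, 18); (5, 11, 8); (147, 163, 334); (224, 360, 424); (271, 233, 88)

3

(24,7,18): 7²+18² = 373 < 576 = 24² → obtuse
(5,11,8): 5²+8² = 89 < 121 = 11² → obtuse
(147,163,334): 147+163 ≤ 334, not a triangle
(224,360,424): 224²+360² = 179776 = 424² → right
(271,233,88): 88²+233² = 62033 < 73441 = 271² → obtuse
3 of the 5 are obtuse.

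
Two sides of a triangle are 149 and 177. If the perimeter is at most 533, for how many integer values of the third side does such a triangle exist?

179

Triangle inequality: 28 < x < 326. Perimeter ≤ 533 gives x ≤ 533 − 149 − 177 = 207.
So 28 < x ≤ 207; integers 29 through 207: 179 values.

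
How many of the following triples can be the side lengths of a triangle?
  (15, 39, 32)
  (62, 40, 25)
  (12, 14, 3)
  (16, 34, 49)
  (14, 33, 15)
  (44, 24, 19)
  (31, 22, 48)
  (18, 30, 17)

6

(15,32,39): 15+32 > 39 → valid
(25,40,62): 25+40 > 62 → valid
(3,12,14): 3+12 > 14 → valid
(16,34,49): 16+34 > 49 → valid
(14,15,33): 14+15 ≤ 33 → not valid
(19,24,44): 19+24 ≤ 44 → not valid
(22,31,48): 22+31 > 48 → valid
(17,18,30): 17+18 > 30 → valid
6 of the 8 triples form a triangle.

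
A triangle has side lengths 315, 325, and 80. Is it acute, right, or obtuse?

Compare the square of the longest side to the sum of squares of the other two: 80² + 315² = 105625 = 325².

right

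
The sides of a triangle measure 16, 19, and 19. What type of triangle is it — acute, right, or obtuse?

Compare the square of the longest side to the sum of squares of the other two: 16² + 19² = 617 > 361 = 19².

acute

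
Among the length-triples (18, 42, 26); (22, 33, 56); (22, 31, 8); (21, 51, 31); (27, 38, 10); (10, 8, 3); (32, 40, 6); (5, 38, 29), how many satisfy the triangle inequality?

(18,26,42): 18+26 > 42 → valid
(22,33,56): 22+33 ≤ 56 → not valid
(8,22,31): 8+22 ≤ 31 → not valid
(21,31,51): 21+31 > 51 → valid
(10,27,38): 10+27 ≤ 38 → not valid
(3,8,10): 3+8 > 10 → valid
(6,32,40): 6+32 ≤ 40 → not valid
(5,29,38): 5+29 ≤ 38 → not valid
3 of the 8 triples form a triangle.

3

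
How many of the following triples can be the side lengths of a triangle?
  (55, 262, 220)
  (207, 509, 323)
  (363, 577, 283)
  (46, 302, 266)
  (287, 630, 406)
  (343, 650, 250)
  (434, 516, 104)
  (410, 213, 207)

7

(55,220,262): 55+220 > 262 → valid
(207,323,509): 207+323 > 509 → valid
(283,363,577): 283+363 > 577 → valid
(46,266,302): 46+266 > 302 → valid
(287,406,630): 287+406 > 630 → valid
(250,343,650): 250+343 ≤ 650 → not valid
(104,434,516): 104+434 > 516 → valid
(207,213,410): 207+213 > 410 → valid
7 of the 8 triples form a triangle.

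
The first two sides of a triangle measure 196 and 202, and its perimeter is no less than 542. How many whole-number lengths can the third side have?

254

Triangle inequality: 6 < x < 398. Perimeter ≥ 542 gives x ≥ 542 − 196 − 202 = 144.
So 144 ≤ x < 398; integers 144 through 397: 254 values.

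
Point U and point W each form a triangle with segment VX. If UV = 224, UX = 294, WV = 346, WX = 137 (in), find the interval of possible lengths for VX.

209 < VX < 483

From triangle UVX: |224 − 294| < VX < 224 + 294, i.e. 70 < VX < 518.
From triangle WVX: 209 < VX < 483.
Both must hold, so VX lies in the intersection.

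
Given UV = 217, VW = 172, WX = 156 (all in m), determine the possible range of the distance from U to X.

0 ≤ UX ≤ 545 m

The maximum is all hops collinear in one direction: 217 + 172 + 156 = 545.
The longest hop is 217; the others sum to 328. Since 217 ≤ 328, the path can fold back on itself completely, so the minimum distance is 0.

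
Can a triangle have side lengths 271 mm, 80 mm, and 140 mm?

No

The longest side is 271, but the other two sum to only 220.
220 < 271, so the triangle inequality fails.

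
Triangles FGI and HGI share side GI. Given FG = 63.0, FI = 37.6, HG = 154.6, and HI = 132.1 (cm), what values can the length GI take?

From triangle FGI: |63.0 − 37.6| < GI < 63.0 + 37.6, i.e. 25.4 < GI < 100.6.
From triangle HGI: 22.5 < GI < 286.7.
Both must hold, so GI lies in the intersection.

25.4 < GI < 100.6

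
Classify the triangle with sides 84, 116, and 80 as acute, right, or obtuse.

Compare the square of the longest side to the sum of squares of the other two: 80² + 84² = 13456 = 116².

right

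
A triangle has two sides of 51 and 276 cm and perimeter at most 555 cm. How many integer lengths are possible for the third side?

3

Triangle inequality: 225 < x < 327. Perimeter ≤ 555 gives x ≤ 555 − 51 − 276 = 228.
So 225 < x ≤ 228; integers 226 through 228: 3 values.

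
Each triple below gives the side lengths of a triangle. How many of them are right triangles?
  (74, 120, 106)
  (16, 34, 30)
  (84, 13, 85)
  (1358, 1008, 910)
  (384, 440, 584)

4

(74,120,106): 74²+106² = 16712 > 14400 = 120² → acute
(16,34,30): 16²+30² = 1156 = 34² → right
(84,13,85): 13²+84² = 7225 = 85² → right
(1358,1008,910): 910²+1008² = 1844164 = 1358² → right
(384,440,584): 384²+440² = 341056 = 584² → right
4 of the 5 are right.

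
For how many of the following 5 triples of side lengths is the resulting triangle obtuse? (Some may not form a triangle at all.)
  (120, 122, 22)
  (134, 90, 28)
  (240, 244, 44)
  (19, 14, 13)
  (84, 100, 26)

1

(120,122,22): 22²+120² = 14884 = 122² → right
(134,90,28): 28+90 ≤ 134, not a triangle
(240,244,44): 44²+240² = 59536 = 244² → right
(19,14,13): 13²+14² = 365 > 361 = 19² → acute
(84,100,26): 26²+84² = 7732 < 10000 = 100² → obtuse
1 of the 5 is obtuse.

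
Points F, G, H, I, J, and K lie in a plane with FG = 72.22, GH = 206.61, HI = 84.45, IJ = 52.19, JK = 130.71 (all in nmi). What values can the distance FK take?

The maximum is all hops collinear in one direction: 72.22 + 206.61 + 84.45 + 52.19 + 130.71 = 546.18.
The longest hop is 206.61; the others sum to 339.57. Since 206.61 ≤ 339.57, the path can fold back on itself completely, so the minimum distance is 0.

0 ≤ FK ≤ 546.18 nmi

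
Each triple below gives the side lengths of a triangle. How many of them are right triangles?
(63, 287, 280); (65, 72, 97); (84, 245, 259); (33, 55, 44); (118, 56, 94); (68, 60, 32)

(63,287,280): 63²+280² = 82369 = 287² → right
(65,72,97): 65²+72² = 9409 = 97² → right
(84,245,259): 84²+245² = 67081 = 259² → right
(33,55,44): 33²+44² = 3025 = 55² → right
(118,56,94): 56²+94² = 11972 < 13924 = 118² → obtuse
(68,60,32): 32²+60² = 4624 = 68² → right
5 of the 6 are right.

5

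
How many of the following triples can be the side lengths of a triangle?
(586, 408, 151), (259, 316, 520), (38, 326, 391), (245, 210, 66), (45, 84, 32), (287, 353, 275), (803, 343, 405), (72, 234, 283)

4

(151,408,586): 151+408 ≤ 586 → not valid
(259,316,520): 259+316 > 520 → valid
(38,326,391): 38+326 ≤ 391 → not valid
(66,210,245): 66+210 > 245 → valid
(32,45,84): 32+45 ≤ 84 → not valid
(275,287,353): 275+287 > 353 → valid
(343,405,803): 343+405 ≤ 803 → not valid
(72,234,283): 72+234 > 283 → valid
4 of the 8 triples form a triangle.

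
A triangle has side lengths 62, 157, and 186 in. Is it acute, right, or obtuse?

Compare the square of the longest side to the sum of squares of the other two: 62² + 157² = 28493 < 34596 = 186².

obtuse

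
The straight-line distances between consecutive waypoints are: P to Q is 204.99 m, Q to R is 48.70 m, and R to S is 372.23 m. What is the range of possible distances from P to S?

118.54 ≤ PS ≤ 625.92 m

The maximum is all hops collinear in one direction: 204.99 + 48.70 + 372.23 = 625.92.
The longest hop is 372.23; the others sum to 253.69. Folding the others back against it leaves at least 372.23 − 253.69 = 118.54.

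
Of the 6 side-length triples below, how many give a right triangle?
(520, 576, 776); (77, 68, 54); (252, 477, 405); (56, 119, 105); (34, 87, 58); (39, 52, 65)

(520,576,776): 520²+576² = 602176 = 776² → right
(77,68,54): 54²+68² = 7540 > 5929 = 77² → acute
(252,477,405): 252²+405² = 227529 = 477² → right
(56,119,105): 56²+105² = 14161 = 119² → right
(34,87,58): 34²+58² = 4520 < 7569 = 87² → obtuse
(39,52,65): 39²+52² = 4225 = 65² → right
4 of the 6 are right.

4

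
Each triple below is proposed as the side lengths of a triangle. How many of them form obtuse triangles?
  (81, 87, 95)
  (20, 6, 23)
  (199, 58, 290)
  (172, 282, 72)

1

(81,87,95): 81²+87² = 14130 > 9025 = 95² → acute
(20,6,23): 6²+20² = 436 < 529 = 23² → obtuse
(199,58,290): 58+199 ≤ 290, not a triangle
(172,282,72): 72+172 ≤ 282, not a triangle
1 of the 4 is obtuse.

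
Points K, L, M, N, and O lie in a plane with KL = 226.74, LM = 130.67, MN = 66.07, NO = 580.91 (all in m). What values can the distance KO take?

The maximum is all hops collinear in one direction: 226.74 + 130.67 + 66.07 + 580.91 = 1004.39.
The longest hop is 580.91; the others sum to 423.48. Folding the others back against it leaves at least 580.91 − 423.48 = 157.43.

157.43 ≤ KO ≤ 1004.39 m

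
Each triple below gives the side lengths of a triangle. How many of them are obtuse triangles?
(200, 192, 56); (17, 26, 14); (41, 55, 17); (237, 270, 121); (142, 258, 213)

(200,192,56): 56²+192² = 40000 = 200² → right
(17,26,14): 14²+17² = 485 < 676 = 26² → obtuse
(41,55,17): 17²+41² = 1970 < 3025 = 55² → obtuse
(237,270,121): 121²+237² = 70810 < 72900 = 270² → obtuse
(142,258,213): 142²+213² = 65533 < 66564 = 258² → obtuse
4 of the 5 are obtuse.

4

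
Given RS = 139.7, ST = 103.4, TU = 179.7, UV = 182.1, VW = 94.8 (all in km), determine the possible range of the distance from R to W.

The maximum is all hops collinear in one direction: 139.7 + 103.4 + 179.7 + 182.1 + 94.8 = 699.7.
The longest hop is 182.1; the others sum to 517.6. Since 182.1 ≤ 517.6, the path can fold back on itself completely, so the minimum distance is 0.

0 ≤ RW ≤ 699.7 km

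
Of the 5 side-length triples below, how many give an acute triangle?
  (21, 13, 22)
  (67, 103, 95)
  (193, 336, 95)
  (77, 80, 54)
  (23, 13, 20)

(21,13,22): 13²+21² = 610 > 484 = 22² → acute
(67,103,95): 67²+95² = 13514 > 10609 = 103² → acute
(193,336,95): 95+193 ≤ 336, not a triangle
(77,80,54): 54²+77² = 8845 > 6400 = 80² → acute
(23,13,20): 13²+20² = 569 > 529 = 23² → acute
4 of the 5 are acute.

4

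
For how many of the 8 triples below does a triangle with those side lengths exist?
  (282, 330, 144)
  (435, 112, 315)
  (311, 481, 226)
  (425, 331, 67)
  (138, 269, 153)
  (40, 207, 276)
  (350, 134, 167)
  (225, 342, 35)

(144,282,330): 144+282 > 330 → valid
(112,315,435): 112+315 ≤ 435 → not valid
(226,311,481): 226+311 > 481 → valid
(67,331,425): 67+331 ≤ 425 → not valid
(138,153,269): 138+153 > 269 → valid
(40,207,276): 40+207 ≤ 276 → not valid
(134,167,350): 134+167 ≤ 350 → not valid
(35,225,342): 35+225 ≤ 342 → not valid
3 of the 8 triples form a triangle.

3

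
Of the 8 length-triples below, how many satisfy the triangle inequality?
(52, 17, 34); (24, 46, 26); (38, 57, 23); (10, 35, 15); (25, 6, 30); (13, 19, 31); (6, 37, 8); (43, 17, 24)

4

(17,34,52): 17+34 ≤ 52 → not valid
(24,26,46): 24+26 > 46 → valid
(23,38,57): 23+38 > 57 → valid
(10,15,35): 10+15 ≤ 35 → not valid
(6,25,30): 6+25 > 30 → valid
(13,19,31): 13+19 > 31 → valid
(6,8,37): 6+8 ≤ 37 → not valid
(17,24,43): 17+24 ≤ 43 → not valid
4 of the 8 triples form a triangle.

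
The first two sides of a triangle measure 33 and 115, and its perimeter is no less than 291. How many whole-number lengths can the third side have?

Triangle inequality: 82 < x < 148. Perimeter ≥ 291 gives x ≥ 291 − 33 − 115 = 143.
So 143 ≤ x < 148; integers 143 through 147: 5 values.

5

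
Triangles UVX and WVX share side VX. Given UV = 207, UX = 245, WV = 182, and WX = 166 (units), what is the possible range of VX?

38 < VX < 348

From triangle UVX: |207 − 245| < VX < 207 + 245, i.e. 38 < VX < 452.
From triangle WVX: 16 < VX < 348.
Both must hold, so VX lies in the intersection.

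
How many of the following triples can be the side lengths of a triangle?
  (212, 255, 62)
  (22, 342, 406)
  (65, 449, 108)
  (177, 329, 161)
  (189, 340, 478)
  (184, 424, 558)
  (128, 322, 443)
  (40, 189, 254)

5

(62,212,255): 62+212 > 255 → valid
(22,342,406): 22+342 ≤ 406 → not valid
(65,108,449): 65+108 ≤ 449 → not valid
(161,177,329): 161+177 > 329 → valid
(189,340,478): 189+340 > 478 → valid
(184,424,558): 184+424 > 558 → valid
(128,322,443): 128+322 > 443 → valid
(40,189,254): 40+189 ≤ 254 → not valid
5 of the 8 triples form a triangle.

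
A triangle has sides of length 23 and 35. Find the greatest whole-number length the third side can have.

The third side must be strictly less than 23 + 35 = 58.
The largest integer below 58 is 57.

57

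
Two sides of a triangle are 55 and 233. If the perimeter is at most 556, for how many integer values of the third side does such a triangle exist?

Triangle inequality: 178 < x < 288. Perimeter ≤ 556 gives x ≤ 556 − 55 − 233 = 268.
So 178 < x ≤ 268; integers 179 through 268: 90 values.

90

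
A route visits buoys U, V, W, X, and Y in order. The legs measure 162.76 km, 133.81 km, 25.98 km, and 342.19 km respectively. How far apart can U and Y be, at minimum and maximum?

19.64 ≤ UY ≤ 664.74 km

The maximum is all hops collinear in one direction: 162.76 + 133.81 + 25.98 + 342.19 = 664.74.
The longest hop is 342.19; the others sum to 322.55. Folding the others back against it leaves at least 342.19 − 322.55 = 19.64.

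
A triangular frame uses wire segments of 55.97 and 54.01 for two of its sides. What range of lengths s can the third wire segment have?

By the triangle inequality, s must be less than 55.97 + 54.01 = 109.98 and greater than |55.97 − 54.01| = 1.96.

1.96 < s < 109.98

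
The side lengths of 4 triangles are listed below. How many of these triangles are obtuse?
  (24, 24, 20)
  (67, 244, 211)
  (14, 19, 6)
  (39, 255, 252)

2

(24,24,20): 20²+24² = 976 > 576 = 24² → acute
(67,244,211): 67²+211² = 49010 < 59536 = 244² → obtuse
(14,19,6): 6²+14² = 232 < 361 = 19² → obtuse
(39,255,252): 39²+252² = 65025 = 255² → right
2 of the 4 are obtuse.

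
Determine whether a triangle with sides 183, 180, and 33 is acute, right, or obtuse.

right

Compare the square of the longest side to the sum of squares of the other two: 33² + 180² = 33489 = 183².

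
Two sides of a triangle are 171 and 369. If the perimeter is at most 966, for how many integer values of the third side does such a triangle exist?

Triangle inequality: 198 < x < 540. Perimeter ≤ 966 gives x ≤ 966 − 171 − 369 = 426.
So 198 < x ≤ 426; integers 199 through 426: 228 values.

228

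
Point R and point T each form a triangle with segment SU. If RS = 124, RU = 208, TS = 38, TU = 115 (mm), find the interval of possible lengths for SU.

From triangle RSU: |124 − 208| < SU < 124 + 208, i.e. 84 < SU < 332.
From triangle TSU: 77 < SU < 153.
Both must hold, so SU lies in the intersection.

84 < SU < 153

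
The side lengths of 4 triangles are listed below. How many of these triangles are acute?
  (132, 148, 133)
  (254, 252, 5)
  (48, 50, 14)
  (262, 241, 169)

(132,148,133): 132²+133² = 35113 > 21904 = 148² → acute
(254,252,5): 5²+252² = 63529 < 64516 = 254² → obtuse
(48,50,14): 14²+48² = 2500 = 50² → right
(262,241,169): 169²+241² = 86642 > 68644 = 262² → acute
2 of the 4 are acute.

2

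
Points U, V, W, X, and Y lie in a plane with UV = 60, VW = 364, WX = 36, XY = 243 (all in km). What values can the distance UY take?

The maximum is all hops collinear in one direction: 60 + 364 + 36 + 243 = 703.
The longest hop is 364; the others sum to 339. Folding the others back against it leaves at least 364 − 339 = 25.

25 ≤ UY ≤ 703 km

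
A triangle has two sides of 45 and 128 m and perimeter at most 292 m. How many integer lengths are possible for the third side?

Triangle inequality: 83 < x < 173. Perimeter ≤ 292 gives x ≤ 292 − 45 − 128 = 119.
So 83 < x ≤ 119; integers 84 through 119: 36 values.

36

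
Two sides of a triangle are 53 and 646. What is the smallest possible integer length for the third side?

The third side must be strictly greater than |53 − 646| = 593.
The smallest integer above 593 is 594.

594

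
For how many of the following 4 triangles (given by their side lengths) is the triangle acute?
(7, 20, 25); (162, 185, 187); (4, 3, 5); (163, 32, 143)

(7,20,25): 7²+20² = 449 < 625 = 25² → obtuse
(162,185,187): 162²+185² = 60469 > 34969 = 187² → acute
(4,3,5): 3²+4² = 25 = 5² → right
(163,32,143): 32²+143² = 21473 < 26569 = 163² → obtuse
1 of the 4 is acute.

1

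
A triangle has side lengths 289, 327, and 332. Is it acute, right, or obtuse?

acute

Compare the square of the longest side to the sum of squares of the other two: 289² + 327² = 190450 > 110224 = 332².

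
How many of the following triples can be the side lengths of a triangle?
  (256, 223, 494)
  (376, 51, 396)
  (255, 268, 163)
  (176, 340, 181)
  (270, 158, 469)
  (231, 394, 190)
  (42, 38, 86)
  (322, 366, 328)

(223,256,494): 223+256 ≤ 494 → not valid
(51,376,396): 51+376 > 396 → valid
(163,255,268): 163+255 > 268 → valid
(176,181,340): 176+181 > 340 → valid
(158,270,469): 158+270 ≤ 469 → not valid
(190,231,394): 190+231 > 394 → valid
(38,42,86): 38+42 ≤ 86 → not valid
(322,328,366): 322+328 > 366 → valid
5 of the 8 triples form a triangle.

5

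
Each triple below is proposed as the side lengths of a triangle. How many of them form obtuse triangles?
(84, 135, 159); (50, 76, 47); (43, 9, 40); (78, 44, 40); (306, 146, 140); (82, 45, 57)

(84,135,159): 84²+135² = 25281 = 159² → right
(50,76,47): 47²+50² = 4709 < 5776 = 76² → obtuse
(43,9,40): 9²+40² = 1681 < 1849 = 43² → obtuse
(78,44,40): 40²+44² = 3536 < 6084 = 78² → obtuse
(306,146,140): 140+146 ≤ 306, not a triangle
(82,45,57): 45²+57² = 5274 < 6724 = 82² → obtuse
4 of the 6 are obtuse.

4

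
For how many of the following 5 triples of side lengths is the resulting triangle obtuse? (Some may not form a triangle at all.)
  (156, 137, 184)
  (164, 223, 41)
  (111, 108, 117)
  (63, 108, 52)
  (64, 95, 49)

(156,137,184): 137²+156² = 43105 > 33856 = 184² → acute
(164,223,41): 41+164 ≤ 223, not a triangle
(111,108,117): 108²+111² = 23985 > 13689 = 117² → acute
(63,108,52): 52²+63² = 6673 < 11664 = 108² → obtuse
(64,95,49): 49²+64² = 6497 < 9025 = 95² → obtuse
2 of the 5 are obtuse.

2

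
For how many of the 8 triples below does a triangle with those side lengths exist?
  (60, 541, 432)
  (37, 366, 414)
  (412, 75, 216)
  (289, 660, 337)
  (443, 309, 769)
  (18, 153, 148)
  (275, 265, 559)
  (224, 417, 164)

(60,432,541): 60+432 ≤ 541 → not valid
(37,366,414): 37+366 ≤ 414 → not valid
(75,216,412): 75+216 ≤ 412 → not valid
(289,337,660): 289+337 ≤ 660 → not valid
(309,443,769): 309+443 ≤ 769 → not valid
(18,148,153): 18+148 > 153 → valid
(265,275,559): 265+275 ≤ 559 → not valid
(164,224,417): 164+224 ≤ 417 → not valid
1 of the 8 triples forms a triangle.

1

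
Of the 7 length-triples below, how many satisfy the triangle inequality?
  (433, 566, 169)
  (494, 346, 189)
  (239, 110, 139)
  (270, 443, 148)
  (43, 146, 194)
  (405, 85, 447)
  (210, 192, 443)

(169,433,566): 169+433 > 566 → valid
(189,346,494): 189+346 > 494 → valid
(110,139,239): 110+139 > 239 → valid
(148,270,443): 148+270 ≤ 443 → not valid
(43,146,194): 43+146 ≤ 194 → not valid
(85,405,447): 85+405 > 447 → valid
(192,210,443): 192+210 ≤ 443 → not valid
4 of the 7 triples form a triangle.

4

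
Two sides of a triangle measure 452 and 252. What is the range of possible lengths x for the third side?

200 < x < 704

By the triangle inequality, x must be less than 452 + 252 = 704 and greater than |452 − 252| = 200.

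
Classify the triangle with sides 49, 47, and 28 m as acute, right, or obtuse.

Compare the square of the longest side to the sum of squares of the other two: 28² + 47² = 2993 > 2401 = 49².

acute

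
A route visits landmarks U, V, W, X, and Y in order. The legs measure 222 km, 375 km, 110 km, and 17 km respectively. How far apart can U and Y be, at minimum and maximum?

26 ≤ UY ≤ 724 km

The maximum is all hops collinear in one direction: 222 + 375 + 110 + 17 = 724.
The longest hop is 375; the others sum to 349. Folding the others back against it leaves at least 375 − 349 = 26.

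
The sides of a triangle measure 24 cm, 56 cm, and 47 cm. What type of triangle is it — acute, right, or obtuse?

obtuse

Compare the square of the longest side to the sum of squares of the other two: 24² + 47² = 2785 < 3136 = 56².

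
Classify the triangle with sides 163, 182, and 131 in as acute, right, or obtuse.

acute

Compare the square of the longest side to the sum of squares of the other two: 131² + 163² = 43730 > 33124 = 182².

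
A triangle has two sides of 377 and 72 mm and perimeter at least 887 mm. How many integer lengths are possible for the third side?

11

Triangle inequality: 305 < x < 449. Perimeter ≥ 887 gives x ≥ 887 − 377 − 72 = 438.
So 438 ≤ x < 449; integers 438 through 448: 11 values.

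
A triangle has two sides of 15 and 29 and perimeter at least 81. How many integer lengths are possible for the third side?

7

Triangle inequality: 14 < x < 44. Perimeter ≥ 81 gives x ≥ 81 − 15 − 29 = 37.
So 37 ≤ x < 44; integers 37 through 43: 7 values.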